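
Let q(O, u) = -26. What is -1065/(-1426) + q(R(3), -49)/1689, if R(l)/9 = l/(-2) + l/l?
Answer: 1761709/2408514 ≈ 0.73145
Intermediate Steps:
R(l) = 9 - 9*l/2 (R(l) = 9*(l/(-2) + l/l) = 9*(l*(-½) + 1) = 9*(-l/2 + 1) = 9*(1 - l/2) = 9 - 9*l/2)
-1065/(-1426) + q(R(3), -49)/1689 = -1065/(-1426) - 26/1689 = -1065*(-1/1426) - 26*1/1689 = 1065/1426 - 26/1689 = 1761709/2408514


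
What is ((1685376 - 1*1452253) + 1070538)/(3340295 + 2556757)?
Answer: 1303661/5897052 ≈ 0.22107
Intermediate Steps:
((1685376 - 1*1452253) + 1070538)/(3340295 + 2556757) = ((1685376 - 1452253) + 1070538)/5897052 = (233123 + 1070538)*(1/5897052) = 1303661*(1/5897052) = 1303661/5897052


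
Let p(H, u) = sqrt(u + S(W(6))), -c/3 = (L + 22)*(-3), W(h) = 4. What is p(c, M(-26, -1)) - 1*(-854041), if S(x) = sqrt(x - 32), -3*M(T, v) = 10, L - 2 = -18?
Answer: 854041 + sqrt(-30 + 18*I*sqrt(7))/3 ≈ 8.5404e+5 + 2.1894*I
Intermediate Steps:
L = -16 (L = 2 - 18 = -16)
M(T, v) = -10/3 (M(T, v) = -1/3*10 = -10/3)
c = 54 (c = -3*(-16 + 22)*(-3) = -18*(-3) = -3*(-18) = 54)
S(x) = sqrt(-32 + x)
p(H, u) = sqrt(u + 2*I*sqrt(7)) (p(H, u) = sqrt(u + sqrt(-32 + 4)) = sqrt(u + sqrt(-28)) = sqrt(u + 2*I*sqrt(7)))
p(c, M(-26, -1)) - 1*(-854041) = sqrt(-10/3 + 2*I*sqrt(7)) - 1*(-854041) = sqrt(-10/3 + 2*I*sqrt(7)) + 854041 = 854041 + sqrt(-10/3 + 2*I*sqrt(7))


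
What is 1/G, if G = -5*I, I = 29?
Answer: -1/145 ≈ -0.0068966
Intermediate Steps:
G = -145 (G = -5*29 = -145)
1/G = 1/(-145) = -1/145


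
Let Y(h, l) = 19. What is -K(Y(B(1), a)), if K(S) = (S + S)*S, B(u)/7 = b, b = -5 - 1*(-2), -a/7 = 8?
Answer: -722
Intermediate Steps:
a = -56 (a = -7*8 = -56)
b = -3 (b = -5 + 2 = -3)
B(u) = -21 (B(u) = 7*(-3) = -21)
K(S) = 2*S**2 (K(S) = (2*S)*S = 2*S**2)
-K(Y(B(1), a)) = -2*19**2 = -2*361 = -1*722 = -722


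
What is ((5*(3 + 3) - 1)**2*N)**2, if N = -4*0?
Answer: 0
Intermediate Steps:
N = 0
((5*(3 + 3) - 1)**2*N)**2 = ((5*(3 + 3) - 1)**2*0)**2 = ((5*6 - 1)**2*0)**2 = ((30 - 1)**2*0)**2 = (29**2*0)**2 = (841*0)**2 = 0**2 = 0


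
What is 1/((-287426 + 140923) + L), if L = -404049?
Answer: -1/550552 ≈ -1.8164e-6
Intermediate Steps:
1/((-287426 + 140923) + L) = 1/((-287426 + 140923) - 404049) = 1/(-146503 - 404049) = 1/(-550552) = -1/550552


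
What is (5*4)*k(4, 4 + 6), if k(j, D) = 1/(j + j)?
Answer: 5/2 ≈ 2.5000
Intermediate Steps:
k(j, D) = 1/(2*j)
(5*4)*k(4, 4 + 6) = (5*4)*((½)/4) = 20*((½)*(¼)) = 20*(⅛) = 5/2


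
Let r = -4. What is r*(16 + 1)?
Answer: -68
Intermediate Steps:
r*(16 + 1) = -4*(16 + 1) = -4*17 = -68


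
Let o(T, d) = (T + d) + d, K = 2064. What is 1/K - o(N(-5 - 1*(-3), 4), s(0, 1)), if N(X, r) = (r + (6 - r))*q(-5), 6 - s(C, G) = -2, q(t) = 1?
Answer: -45407/2064 ≈ -22.000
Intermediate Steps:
s(C, G) = 8 (s(C, G) = 6 - 1*(-2) = 6 + 2 = 8)
N(X, r) = 6 (N(X, r) = (r + (6 - r))*1 = 6*1 = 6)
o(T, d) = T + 2*d
1/K - o(N(-5 - 1*(-3), 4), s(0, 1)) = 1/2064 - (6 + 2*8) = 1/2064 - (6 + 16) = 1/2064 - 1*22 = 1/2064 - 22 = -45407/2064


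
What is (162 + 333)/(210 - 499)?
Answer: -495/289 ≈ -1.7128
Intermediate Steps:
(162 + 333)/(210 - 499) = 495/(-289) = 495*(-1/289) = -495/289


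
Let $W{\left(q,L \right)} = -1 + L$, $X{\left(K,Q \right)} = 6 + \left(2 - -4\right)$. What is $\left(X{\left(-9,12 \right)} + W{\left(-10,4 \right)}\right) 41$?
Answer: $615$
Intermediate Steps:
$X{\left(K,Q \right)} = 12$ ($X{\left(K,Q \right)} = 6 + \left(2 + 4\right) = 6 + 6 = 12$)
$\left(X{\left(-9,12 \right)} + W{\left(-10,4 \right)}\right) 41 = \left(12 + \left(-1 + 4\right)\right) 41 = \left(12 + 3\right) 41 = 15 \cdot 41 = 615$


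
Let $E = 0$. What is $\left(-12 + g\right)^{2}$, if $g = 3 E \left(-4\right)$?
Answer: $144$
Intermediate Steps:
$g = 0$ ($g = 3 \cdot 0 \left(-4\right) = 0 \left(-4\right) = 0$)
$\left(-12 + g\right)^{2} = \left(-12 + 0\right)^{2} = \left(-12\right)^{2} = 144$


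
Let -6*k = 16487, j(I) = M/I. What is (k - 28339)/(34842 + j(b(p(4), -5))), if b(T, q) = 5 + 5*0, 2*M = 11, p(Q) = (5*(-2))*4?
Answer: -932605/1045293 ≈ -0.89219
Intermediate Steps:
p(Q) = -40 (p(Q) = -10*4 = -40)
M = 11/2 (M = (½)*11 = 11/2 ≈ 5.5000)
b(T, q) = 5 (b(T, q) = 5 + 0 = 5)
j(I) = 11/(2*I)
k = -16487/6 (k = -⅙*16487 = -16487/6 ≈ -2747.8)
(k - 28339)/(34842 + j(b(p(4), -5))) = (-16487/6 - 28339)/(34842 + (11/2)/5) = -186521/(6*(34842 + (11/2)*(⅕))) = -186521/(6*(34842 + 11/10)) = -186521/(6*348431/10) = -186521/6*10/348431 = -932605/1045293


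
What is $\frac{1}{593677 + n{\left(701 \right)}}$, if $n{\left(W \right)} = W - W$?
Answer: $\frac{1}{593677} \approx 1.6844 \cdot 10^{-6}$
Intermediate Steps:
$n{\left(W \right)} = 0$
$\frac{1}{593677 + n{\left(701 \right)}} = \frac{1}{593677 + 0} = \frac{1}{593677}$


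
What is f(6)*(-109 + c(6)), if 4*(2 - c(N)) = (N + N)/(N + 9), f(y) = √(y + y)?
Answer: -1072*√3/5 ≈ -371.35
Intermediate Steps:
f(y) = √2*√y (f(y) = √(2*y) = √2*√y)
c(N) = 2 - N/(2*(9 + N)) (c(N) = 2 - (N + N)/(4*(N + 9)) = 2 - 2*N/(4*(9 + N)) = 2 - N/(2*(9 + N)))
f(6)*(-109 + c(6)) = (√2*√6)*(-109 + 3*(12 + 6)/(2*(9 + 6))) = (2*√3)*(-109 + (3/2)*18/15) = (2*√3)*(-109 + (3/2)*(1/15)*18) = (2*√3)*(-109 + 9/5) = (2*√3)*(-536/5) = -1072*√3/5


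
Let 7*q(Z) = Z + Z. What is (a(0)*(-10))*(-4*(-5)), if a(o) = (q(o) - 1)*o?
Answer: 0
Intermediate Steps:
q(Z) = 2*Z/7 (q(Z) = (Z + Z)/7 = (2*Z)/7 = 2*Z/7)
a(o) = o*(-1 + 2*o/7) (a(o) = (2*o/7 - 1)*o = (-1 + 2*o/7)*o = o*(-1 + 2*o/7))
(a(0)*(-10))*(-4*(-5)) = (((1/7)*0*(-7 + 2*0))*(-10))*(-4*(-5)) = (((1/7)*0*(-7 + 0))*(-10))*20 = (((1/7)*0*(-7))*(-10))*20 = (0*(-10))*20 = 0*20 = 0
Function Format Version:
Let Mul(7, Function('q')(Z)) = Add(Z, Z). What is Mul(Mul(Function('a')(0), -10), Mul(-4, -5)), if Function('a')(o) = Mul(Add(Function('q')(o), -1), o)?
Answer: 0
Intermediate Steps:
Function('q')(Z) = Mul(Rational(2, 7), Z) (Function('q')(Z) = Mul(Rational(1, 7), Add(Z, Z)) = Mul(Rational(1, 7), Mul(2, Z)) = Mul(Rational(2, 7), Z))
Function('a')(o) = Mul(o, Add(-1, Mul(Rational(2, 7), o))) (Function('a')(o) = Mul(Add(Mul(Rational(2, 7), o), -1), o) = Mul(Add(-1, Mul(Rational(2, 7), o)), o) = Mul(o, Add(-1, Mul(Rational(2, 7), o))))
Mul(Mul(Function('a')(0), -10), Mul(-4, -5)) = Mul(Mul(Mul(Rational(1, 7), 0, Add(-7, Mul(2, 0))), -10), Mul(-4, -5)) = Mul(Mul(Mul(Rational(1, 7), 0, Add(-7, 0)), -10), 20) = Mul(Mul(Mul(Rational(1, 7), 0, -7), -10), 20) = Mul(Mul(0, -10), 20) = Mul(0, 20) = 0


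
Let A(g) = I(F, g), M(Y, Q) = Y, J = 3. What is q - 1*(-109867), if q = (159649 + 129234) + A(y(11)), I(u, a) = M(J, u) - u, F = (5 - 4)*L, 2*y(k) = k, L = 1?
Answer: 398752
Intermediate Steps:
y(k) = k/2
F = 1 (F = (5 - 4)*1 = 1*1 = 1)
I(u, a) = 3 - u
A(g) = 2 (A(g) = 3 - 1*1 = 3 - 1 = 2)
q = 288885 (q = (159649 + 129234) + 2 = 288883 + 2 = 288885)
q - 1*(-109867) = 288885 - 1*(-109867) = 288885 + 109867 = 398752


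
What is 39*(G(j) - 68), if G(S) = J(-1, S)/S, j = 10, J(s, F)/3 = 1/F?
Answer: -265083/100 ≈ -2650.8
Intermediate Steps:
J(s, F) = 3/F
G(S) = 3/S² (G(S) = (3/S)/S = 3/S²)
39*(G(j) - 68) = 39*(3/10² - 68) = 39*(3*(1/100) - 68) = 39*(3/100 - 68) = 39*(-6797/100) = -265083/100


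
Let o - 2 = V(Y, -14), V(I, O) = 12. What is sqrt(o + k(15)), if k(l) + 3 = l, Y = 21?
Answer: sqrt(26) ≈ 5.0990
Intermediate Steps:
k(l) = -3 + l
o = 14 (o = 2 + 12 = 14)
sqrt(o + k(15)) = sqrt(14 + (-3 + 15)) = sqrt(14 + 12) = sqrt(26)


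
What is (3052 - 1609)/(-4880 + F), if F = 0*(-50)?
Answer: -1443/4880 ≈ -0.29570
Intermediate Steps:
F = 0
(3052 - 1609)/(-4880 + F) = (3052 - 1609)/(-4880 + 0) = 1443/(-4880) = 1443*(-1/4880) = -1443/4880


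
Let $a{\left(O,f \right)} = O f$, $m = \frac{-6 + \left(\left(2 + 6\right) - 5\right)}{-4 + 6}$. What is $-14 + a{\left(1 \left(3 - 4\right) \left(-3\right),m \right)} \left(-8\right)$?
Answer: $22$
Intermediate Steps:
$m = - \frac{3}{2}$ ($m = \frac{-6 + \left(8 - 5\right)}{2} = \left(-6 + 3\right) \frac{1}{2} = \left(-3\right) \frac{1}{2} = - \frac{3}{2} \approx -1.5$)
$-14 + a{\left(1 \left(3 - 4\right) \left(-3\right),m \right)} \left(-8\right) = -14 + 1 \left(3 - 4\right) \left(-3\right) \left(- \frac{3}{2}\right) \left(-8\right) = -14 + 1 \left(-1\right) \left(-3\right) \left(- \frac{3}{2}\right) \left(-8\right) = -14 + \left(-1\right) \left(-3\right) \left(- \frac{3}{2}\right) \left(-8\right) = -14 + 3 \left(- \frac{3}{2}\right) \left(-8\right) = -14 - -36 = -14 + 36 = 22$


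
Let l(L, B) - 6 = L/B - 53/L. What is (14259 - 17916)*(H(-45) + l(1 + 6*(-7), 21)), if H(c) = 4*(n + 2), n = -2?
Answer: -5604962/287 ≈ -19529.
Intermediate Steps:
H(c) = 0 (H(c) = 4*(-2 + 2) = 4*0 = 0)
l(L, B) = 6 - 53/L + L/B (l(L, B) = 6 + (L/B - 53/L) = 6 + (-53/L + L/B) = 6 - 53/L + L/B)
(14259 - 17916)*(H(-45) + l(1 + 6*(-7), 21)) = (14259 - 17916)*(0 + (6 - 53/(1 + 6*(-7)) + (1 + 6*(-7))/21)) = -3657*(0 + (6 - 53/(1 - 42) + (1 - 42)*(1/21))) = -3657*(0 + (6 - 53/(-41) - 41*1/21)) = -3657*(0 + (6 - 53*(-1/41) - 41/21)) = -3657*(0 + (6 + 53/41 - 41/21)) = -3657*(0 + 4598/861) = -3657*4598/861 = -5604962/287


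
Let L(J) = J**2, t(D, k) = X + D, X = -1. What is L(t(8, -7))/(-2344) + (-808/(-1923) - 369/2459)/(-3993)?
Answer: -928188798689/44258300227944 ≈ -0.020972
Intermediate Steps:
t(D, k) = -1 + D
L(t(8, -7))/(-2344) + (-808/(-1923) - 369/2459)/(-3993) = (-1 + 8)**2/(-2344) + (-808/(-1923) - 369/2459)/(-3993) = 7**2*(-1/2344) + (-808*(-1/1923) - 369*1/2459)*(-1/3993) = 49*(-1/2344) + (808/1923 - 369/2459)*(-1/3993) = -49/2344 + (1277285/4728657)*(-1/3993) = -49/2344 - 1277285/18881527401 = -928188798689/44258300227944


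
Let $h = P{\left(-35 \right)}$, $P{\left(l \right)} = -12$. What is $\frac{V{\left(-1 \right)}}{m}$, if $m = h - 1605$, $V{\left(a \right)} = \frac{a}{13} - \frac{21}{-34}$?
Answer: $- \frac{239}{714714} \approx -0.0003344$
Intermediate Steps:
$h = -12$
$V{\left(a \right)} = \frac{21}{34} + \frac{a}{13}$ ($V{\left(a \right)} = a \frac{1}{13} - - \frac{21}{34} = \frac{a}{13} + \frac{21}{34} = \frac{21}{34} + \frac{a}{13}$)
$m = -1617$ ($m = -12 - 1605 = -1617$)
$\frac{V{\left(-1 \right)}}{m} = \frac{\frac{21}{34} + \frac{1}{13} \left(-1\right)}{-1617} = \left(\frac{21}{34} - \frac{1}{13}\right) \left(- \frac{1}{1617}\right) = \frac{239}{442} \left(- \frac{1}{1617}\right) = - \frac{239}{714714}$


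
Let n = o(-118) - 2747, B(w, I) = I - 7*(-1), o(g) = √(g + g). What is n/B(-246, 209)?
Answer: -2747/216 + I*√59/108 ≈ -12.718 + 0.071122*I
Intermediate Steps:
o(g) = √2*√g (o(g) = √(2*g) = √2*√g)
B(w, I) = 7 + I (B(w, I) = I + 7 = 7 + I)
n = -2747 + 2*I*√59 (n = √2*√(-118) - 2747 = √2*(I*√118) - 2747 = 2*I*√59 - 2747 = -2747 + 2*I*√59 ≈ -2747.0 + 15.362*I)
n/B(-246, 209) = (-2747 + 2*I*√59)/(7 + 209) = (-2747 + 2*I*√59)/216 = (-2747 + 2*I*√59)*(1/216) = -2747/216 + I*√59/108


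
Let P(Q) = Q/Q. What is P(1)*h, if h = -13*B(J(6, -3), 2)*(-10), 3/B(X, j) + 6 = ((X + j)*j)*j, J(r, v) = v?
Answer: -39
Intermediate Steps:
B(X, j) = 3/(-6 + j**2*(X + j)) (B(X, j) = 3/(-6 + ((X + j)*j)*j) = 3/(-6 + (j*(X + j))*j) = 3/(-6 + j**2*(X + j)))
h = -39 (h = -39/(-6 + 2**3 - 3*2**2)*(-10) = -39/(-6 + 8 - 3*4)*(-10) = -39/(-6 + 8 - 12)*(-10) = -39/(-10)*(-10) = -39*(-1)/10*(-10) = -13*(-3/10)*(-10) = (39/10)*(-10) = -39)
P(Q) = 1
P(1)*h = 1*(-39) = -39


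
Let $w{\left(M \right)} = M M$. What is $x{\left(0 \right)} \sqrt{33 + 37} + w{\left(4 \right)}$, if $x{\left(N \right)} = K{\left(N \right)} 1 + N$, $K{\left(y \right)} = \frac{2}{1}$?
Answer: $16 + 2 \sqrt{70} \approx 32.733$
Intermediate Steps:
$K{\left(y \right)} = 2$ ($K{\left(y \right)} = 2 \cdot 1 = 2$)
$x{\left(N \right)} = 2 + N$ ($x{\left(N \right)} = 2 \cdot 1 + N = 2 + N$)
$w{\left(M \right)} = M^{2}$
$x{\left(0 \right)} \sqrt{33 + 37} + w{\left(4 \right)} = \left(2 + 0\right) \sqrt{33 + 37} + 4^{2} = 2 \sqrt{70} + 16 = 16 + 2 \sqrt{70}$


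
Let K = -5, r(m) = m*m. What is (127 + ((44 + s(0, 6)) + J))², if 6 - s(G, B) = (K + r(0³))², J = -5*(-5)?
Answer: 31329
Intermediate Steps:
r(m) = m²
J = 25
s(G, B) = -19 (s(G, B) = 6 - (-5 + (0³)²)² = 6 - (-5 + 0²)² = 6 - (-5 + 0)² = 6 - 1*(-5)² = 6 - 1*25 = 6 - 25 = -19)
(127 + ((44 + s(0, 6)) + J))² = (127 + ((44 - 19) + 25))² = (127 + (25 + 25))² = (127 + 50)² = 177² = 31329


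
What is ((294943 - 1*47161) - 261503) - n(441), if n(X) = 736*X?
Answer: -338297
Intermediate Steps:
((294943 - 1*47161) - 261503) - n(441) = ((294943 - 1*47161) - 261503) - 736*441 = ((294943 - 47161) - 261503) - 1*324576 = (247782 - 261503) - 324576 = -13721 - 324576 = -338297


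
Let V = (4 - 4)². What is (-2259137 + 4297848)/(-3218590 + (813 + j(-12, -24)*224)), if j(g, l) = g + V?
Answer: -2038711/3220465 ≈ -0.63305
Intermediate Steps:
V = 0 (V = 0² = 0)
j(g, l) = g (j(g, l) = g + 0 = g)
(-2259137 + 4297848)/(-3218590 + (813 + j(-12, -24)*224)) = (-2259137 + 4297848)/(-3218590 + (813 - 12*224)) = 2038711/(-3218590 + (813 - 2688)) = 2038711/(-3218590 - 1875) = 2038711/(-3220465) = 2038711*(-1/3220465) = -2038711/3220465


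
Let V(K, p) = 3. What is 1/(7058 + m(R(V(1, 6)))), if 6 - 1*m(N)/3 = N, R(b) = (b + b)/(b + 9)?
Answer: 2/14149 ≈ 0.00014135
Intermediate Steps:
R(b) = 2*b/(9 + b) (R(b) = (2*b)/(9 + b) = 2*b/(9 + b))
m(N) = 18 - 3*N
1/(7058 + m(R(V(1, 6)))) = 1/(7058 + (18 - 6*3/(9 + 3))) = 1/(7058 + (18 - 6*3/12)) = 1/(7058 + (18 - 3*½)) = 1/(7058 + (18 - 3/2)) = 1/(7058 + 33/2) = 1/(14149/2) = 2/14149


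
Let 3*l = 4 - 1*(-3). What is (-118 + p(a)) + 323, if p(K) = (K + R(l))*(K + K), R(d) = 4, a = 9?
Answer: 439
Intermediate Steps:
l = 7/3 (l = (4 - 1*(-3))/3 = (4 + 3)/3 = (⅓)*7 = 7/3 ≈ 2.3333)
p(K) = 2*K*(4 + K) (p(K) = (K + 4)*(K + K) = (4 + K)*(2*K) = 2*K*(4 + K))
(-118 + p(a)) + 323 = (-118 + 2*9*(4 + 9)) + 323 = (-118 + 2*9*13) + 323 = (-118 + 234) + 323 = 116 + 323 = 439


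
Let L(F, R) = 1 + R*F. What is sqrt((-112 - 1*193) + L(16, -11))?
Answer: 4*I*sqrt(30) ≈ 21.909*I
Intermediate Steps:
L(F, R) = 1 + F*R
sqrt((-112 - 1*193) + L(16, -11)) = sqrt((-112 - 1*193) + (1 + 16*(-11))) = sqrt((-112 - 193) + (1 - 176)) = sqrt(-305 - 175) = sqrt(-480) = 4*I*sqrt(30)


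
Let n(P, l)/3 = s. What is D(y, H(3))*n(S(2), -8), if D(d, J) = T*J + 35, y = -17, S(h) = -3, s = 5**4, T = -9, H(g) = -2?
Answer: 99375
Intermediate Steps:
s = 625
n(P, l) = 1875 (n(P, l) = 3*625 = 1875)
D(d, J) = 35 - 9*J (D(d, J) = -9*J + 35 = 35 - 9*J)
D(y, H(3))*n(S(2), -8) = (35 - 9*(-2))*1875 = (35 + 18)*1875 = 53*1875 = 99375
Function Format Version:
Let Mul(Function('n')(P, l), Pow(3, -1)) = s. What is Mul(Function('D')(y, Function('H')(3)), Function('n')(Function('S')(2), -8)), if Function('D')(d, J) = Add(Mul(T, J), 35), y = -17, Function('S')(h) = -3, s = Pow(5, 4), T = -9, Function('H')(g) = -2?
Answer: 99375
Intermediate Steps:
s = 625
Function('n')(P, l) = 1875 (Function('n')(P, l) = Mul(3, 625) = 1875)
Function('D')(d, J) = Add(35, Mul(-9, J)) (Function('D')(d, J) = Add(Mul(-9, J), 35) = Add(35, Mul(-9, J)))
Mul(Function('D')(y, Function('H')(3)), Function('n')(Function('S')(2), -8)) = Mul(Add(35, Mul(-9, -2)), 1875) = Mul(Add(35, 18), 1875) = Mul(53, 1875) = 99375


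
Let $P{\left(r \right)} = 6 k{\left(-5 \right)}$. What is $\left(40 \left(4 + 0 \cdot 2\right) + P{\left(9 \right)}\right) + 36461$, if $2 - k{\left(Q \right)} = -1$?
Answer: $36639$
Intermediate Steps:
$k{\left(Q \right)} = 3$ ($k{\left(Q \right)} = 2 - -1 = 2 + 1 = 3$)
$P{\left(r \right)} = 18$ ($P{\left(r \right)} = 6 \cdot 3 = 18$)
$\left(40 \left(4 + 0 \cdot 2\right) + P{\left(9 \right)}\right) + 36461 = \left(40 \left(4 + 0 \cdot 2\right) + 18\right) + 36461 = \left(40 \left(4 + 0\right) + 18\right) + 36461 = \left(40 \cdot 4 + 18\right) + 36461 = \left(160 + 18\right) + 36461 = 178 + 36461 = 36639$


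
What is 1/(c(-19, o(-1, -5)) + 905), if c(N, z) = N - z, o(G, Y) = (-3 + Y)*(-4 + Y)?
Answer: 1/814 ≈ 0.0012285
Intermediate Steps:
o(G, Y) = (-4 + Y)*(-3 + Y)
1/(c(-19, o(-1, -5)) + 905) = 1/((-19 - (12 + (-5)**2 - 7*(-5))) + 905) = 1/((-19 - (12 + 25 + 35)) + 905) = 1/((-19 - 1*72) + 905) = 1/((-19 - 72) + 905) = 1/(-91 + 905) = 1/814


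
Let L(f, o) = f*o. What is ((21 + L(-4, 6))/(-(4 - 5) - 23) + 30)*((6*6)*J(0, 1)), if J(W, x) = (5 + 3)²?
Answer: 763776/11 ≈ 69434.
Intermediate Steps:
J(W, x) = 64 (J(W, x) = 8² = 64)
((21 + L(-4, 6))/(-(4 - 5) - 23) + 30)*((6*6)*J(0, 1)) = ((21 - 4*6)/(-(4 - 5) - 23) + 30)*((6*6)*64) = ((21 - 24)/(-1*(-1) - 23) + 30)*(36*64) = (-3/(1 - 23) + 30)*2304 = (-3/(-22) + 30)*2304 = (-3*(-1/22) + 30)*2304 = (3/22 + 30)*2304 = (663/22)*2304 = 763776/11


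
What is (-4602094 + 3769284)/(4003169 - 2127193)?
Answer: -416405/937988 ≈ -0.44393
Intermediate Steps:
(-4602094 + 3769284)/(4003169 - 2127193) = -832810/1875976 = -832810*1/1875976 = -416405/937988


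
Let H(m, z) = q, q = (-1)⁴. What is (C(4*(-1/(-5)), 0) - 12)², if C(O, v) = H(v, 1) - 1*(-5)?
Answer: 36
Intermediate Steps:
q = 1
H(m, z) = 1
C(O, v) = 6 (C(O, v) = 1 - 1*(-5) = 1 + 5 = 6)
(C(4*(-1/(-5)), 0) - 12)² = (6 - 12)² = (-6)² = 36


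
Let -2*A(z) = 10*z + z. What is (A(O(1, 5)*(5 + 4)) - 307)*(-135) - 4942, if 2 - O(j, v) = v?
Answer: 32911/2 ≈ 16456.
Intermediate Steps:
O(j, v) = 2 - v
A(z) = -11*z/2 (A(z) = -(10*z + z)/2 = -11*z/2)
(A(O(1, 5)*(5 + 4)) - 307)*(-135) - 4942 = (-11*(2 - 1*5)*(5 + 4)/2 - 307)*(-135) - 4942 = (-11*(2 - 5)*9/2 - 307)*(-135) - 4942 = (-(-33)*9/2 - 307)*(-135) - 4942 = (-11/2*(-27) - 307)*(-135) - 4942 = (297/2 - 307)*(-135) - 4942 = -317/2*(-135) - 4942 = 42795/2 - 4942 = 32911/2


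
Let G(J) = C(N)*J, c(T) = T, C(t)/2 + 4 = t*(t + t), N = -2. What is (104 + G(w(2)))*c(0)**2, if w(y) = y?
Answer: 0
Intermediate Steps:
C(t) = -8 + 4*t**2 (C(t) = -8 + 2*(t*(t + t)) = -8 + 2*(t*(2*t)) = -8 + 2*(2*t**2) = -8 + 4*t**2)
G(J) = 8*J (G(J) = (-8 + 4*(-2)**2)*J = (-8 + 4*4)*J = (-8 + 16)*J = 8*J)
(104 + G(w(2)))*c(0)**2 = (104 + 8*2)*0**2 = (104 + 16)*0 = 120*0 = 0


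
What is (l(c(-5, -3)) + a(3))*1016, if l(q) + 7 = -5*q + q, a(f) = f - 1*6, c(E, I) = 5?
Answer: -30480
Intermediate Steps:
a(f) = -6 + f (a(f) = f - 6 = -6 + f)
l(q) = -7 - 4*q (l(q) = -7 + (-5*q + q) = -7 - 4*q)
(l(c(-5, -3)) + a(3))*1016 = ((-7 - 4*5) + (-6 + 3))*1016 = ((-7 - 20) - 3)*1016 = (-27 - 3)*1016 = -30*1016 = -30480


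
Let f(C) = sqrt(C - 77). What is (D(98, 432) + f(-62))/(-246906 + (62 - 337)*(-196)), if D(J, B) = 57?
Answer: -57/193006 - I*sqrt(139)/193006 ≈ -0.00029533 - 6.1085e-5*I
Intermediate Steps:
f(C) = sqrt(-77 + C)
(D(98, 432) + f(-62))/(-246906 + (62 - 337)*(-196)) = (57 + sqrt(-77 - 62))/(-246906 + (62 - 337)*(-196)) = (57 + sqrt(-139))/(-246906 - 275*(-196)) = (57 + I*sqrt(139))/(-246906 + 53900) = (57 + I*sqrt(139))/(-193006) = (57 + I*sqrt(139))*(-1/193006) = -57/193006 - I*sqrt(139)/193006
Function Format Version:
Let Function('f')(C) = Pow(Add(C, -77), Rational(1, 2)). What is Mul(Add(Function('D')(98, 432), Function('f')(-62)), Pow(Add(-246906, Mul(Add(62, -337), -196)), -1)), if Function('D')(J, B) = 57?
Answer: Add(Rational(-57, 193006), Mul(Rational(-1, 193006), I, Pow(139, Rational(1, 2)))) ≈ Add(-0.00029533, Mul(-6.1085e-5, I))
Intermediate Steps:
Function('f')(C) = Pow(Add(-77, C), Rational(1, 2))
Mul(Add(Function('D')(98, 432), Function('f')(-62)), Pow(Add(-246906, Mul(Add(62, -337), -196)), -1)) = Mul(Add(57, Pow(Add(-77, -62), Rational(1, 2))), Pow(Add(-246906, Mul(Add(62, -337), -196)), -1)) = Mul(Add(57, Pow(-139, Rational(1, 2))), Pow(Add(-246906, Mul(-275, -196)), -1)) = Mul(Add(57, Mul(I, Pow(139, Rational(1, 2)))), Pow(Add(-246906, 53900), -1)) = Mul(Add(57, Mul(I, Pow(139, Rational(1, 2)))), Pow(-193006, -1)) = Mul(Add(57, Mul(I, Pow(139, Rational(1, 2)))), Rational(-1, 193006)) = Add(Rational(-57, 193006), Mul(Rational(-1, 193006), I, Pow(139, Rational(1, 2))))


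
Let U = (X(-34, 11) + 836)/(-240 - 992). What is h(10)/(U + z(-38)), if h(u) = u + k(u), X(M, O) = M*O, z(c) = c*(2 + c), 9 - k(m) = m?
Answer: 24/3647 ≈ 0.0065807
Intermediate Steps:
k(m) = 9 - m
h(u) = 9 (h(u) = u + (9 - u) = 9)
U = -3/8 (U = (-34*11 + 836)/(-240 - 992) = (-374 + 836)/(-1232) = 462*(-1/1232) = -3/8 ≈ -0.37500)
h(10)/(U + z(-38)) = 9/(-3/8 - 38*(2 - 38)) = 9/(-3/8 - 38*(-36)) = 9/(-3/8 + 1368) = 9/(10941/8) = 9*(8/10941) = 24/3647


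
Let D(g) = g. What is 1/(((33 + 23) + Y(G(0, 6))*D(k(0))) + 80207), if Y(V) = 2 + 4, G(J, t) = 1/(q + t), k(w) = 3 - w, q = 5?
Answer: 1/80281 ≈ 1.2456e-5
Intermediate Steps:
G(J, t) = 1/(5 + t)
Y(V) = 6
1/(((33 + 23) + Y(G(0, 6))*D(k(0))) + 80207) = 1/(((33 + 23) + 6*(3 - 1*0)) + 80207) = 1/((56 + 6*(3 + 0)) + 80207) = 1/((56 + 6*3) + 80207) = 1/((56 + 18) + 80207) = 1/(74 + 80207) = 1/80281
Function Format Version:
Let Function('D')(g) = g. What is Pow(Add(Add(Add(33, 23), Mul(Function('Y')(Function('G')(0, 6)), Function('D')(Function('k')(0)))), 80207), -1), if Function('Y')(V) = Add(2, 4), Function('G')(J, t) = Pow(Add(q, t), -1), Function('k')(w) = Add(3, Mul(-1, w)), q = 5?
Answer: Rational(1, 80281) ≈ 1.2456e-5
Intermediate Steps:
Function('G')(J, t) = Pow(Add(5, t), -1)
Function('Y')(V) = 6
Pow(Add(Add(Add(33, 23), Mul(Function('Y')(Function('G')(0, 6)), Function('D')(Function('k')(0)))), 80207), -1) = Pow(Add(Add(Add(33, 23), Mul(6, Add(3, Mul(-1, 0)))), 80207), -1) = Pow(Add(Add(56, Mul(6, Add(3, 0))), 80207), -1) = Pow(Add(Add(56, Mul(6, 3)), 80207), -1) = Pow(Add(Add(56, 18), 80207), -1) = Pow(Add(74, 80207), -1) = Pow(80281, -1) = Rational(1, 80281)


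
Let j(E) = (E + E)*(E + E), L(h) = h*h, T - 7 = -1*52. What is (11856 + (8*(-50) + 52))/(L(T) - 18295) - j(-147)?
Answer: -703162614/8135 ≈ -86437.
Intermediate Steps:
T = -45 (T = 7 - 1*52 = 7 - 52 = -45)
L(h) = h²
j(E) = 4*E² (j(E) = (2*E)*(2*E) = 4*E²)
(11856 + (8*(-50) + 52))/(L(T) - 18295) - j(-147) = (11856 + (8*(-50) + 52))/((-45)² - 18295) - 4*(-147)² = (11856 + (-400 + 52))/(2025 - 18295) - 4*21609 = (11856 - 348)/(-16270) - 1*86436 = 11508*(-1/16270) - 86436 = -5754/8135 - 86436 = -703162614/8135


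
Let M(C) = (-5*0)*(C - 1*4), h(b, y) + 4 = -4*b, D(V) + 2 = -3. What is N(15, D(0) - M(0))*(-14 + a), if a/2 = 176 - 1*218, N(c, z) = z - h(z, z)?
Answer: 2058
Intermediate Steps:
D(V) = -5 (D(V) = -2 - 3 = -5)
h(b, y) = -4 - 4*b
M(C) = 0 (M(C) = 0*(C - 4) = 0*(-4 + C) = 0)
N(c, z) = 4 + 5*z (N(c, z) = z - (-4 - 4*z) = z + (4 + 4*z) = 4 + 5*z)
a = -84 (a = 2*(176 - 1*218) = 2*(176 - 218) = 2*(-42) = -84)
N(15, D(0) - M(0))*(-14 + a) = (4 + 5*(-5 - 1*0))*(-14 - 84) = (4 + 5*(-5 + 0))*(-98) = (4 + 5*(-5))*(-98) = (4 - 25)*(-98) = -21*(-98) = 2058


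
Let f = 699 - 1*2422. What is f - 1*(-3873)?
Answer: 2150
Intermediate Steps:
f = -1723 (f = 699 - 2422 = -1723)
f - 1*(-3873) = -1723 - 1*(-3873) = -1723 + 3873 = 2150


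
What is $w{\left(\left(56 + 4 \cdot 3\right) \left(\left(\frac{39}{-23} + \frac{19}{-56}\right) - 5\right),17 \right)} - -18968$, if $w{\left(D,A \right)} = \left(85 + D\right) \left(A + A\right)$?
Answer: $\frac{900509}{161} \approx 5593.2$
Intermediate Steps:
$w{\left(D,A \right)} = 2 A \left(85 + D\right)$ ($w{\left(D,A \right)} = \left(85 + D\right) 2 A = 2 A \left(85 + D\right)$)
$w{\left(\left(56 + 4 \cdot 3\right) \left(\left(\frac{39}{-23} + \frac{19}{-56}\right) - 5\right),17 \right)} - -18968 = 2 \cdot 17 \left(85 + \left(56 + 4 \cdot 3\right) \left(\left(\frac{39}{-23} + \frac{19}{-56}\right) - 5\right)\right) - -18968 = 2 \cdot 17 \left(85 + \left(56 + 12\right) \left(\left(39 \left(- \frac{1}{23}\right) + 19 \left(- \frac{1}{56}\right)\right) - 5\right)\right) + 18968 = 2 \cdot 17 \left(85 + 68 \left(\left(- \frac{39}{23} - \frac{19}{56}\right) - 5\right)\right) + 18968 = 2 \cdot 17 \left(85 + 68 \left(- \frac{2621}{1288} - 5\right)\right) + 18968 = 2 \cdot 17 \left(85 + 68 \left(- \frac{9061}{1288}\right)\right) + 18968 = 2 \cdot 17 \left(85 - \frac{154037}{322}\right) + 18968 = 2 \cdot 17 \left(- \frac{126667}{322}\right) + 18968 = - \frac{2153339}{161} + 18968 = \frac{900509}{161}$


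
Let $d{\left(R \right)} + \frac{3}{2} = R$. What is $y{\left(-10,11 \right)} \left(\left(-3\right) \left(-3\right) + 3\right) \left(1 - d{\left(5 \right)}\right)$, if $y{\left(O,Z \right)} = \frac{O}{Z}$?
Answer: $\frac{300}{11} \approx 27.273$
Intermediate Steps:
$d{\left(R \right)} = - \frac{3}{2} + R$
$y{\left(-10,11 \right)} \left(\left(-3\right) \left(-3\right) + 3\right) \left(1 - d{\left(5 \right)}\right) = - \frac{10}{11} \left(\left(-3\right) \left(-3\right) + 3\right) \left(1 - \left(- \frac{3}{2} + 5\right)\right) = \left(-10\right) \frac{1}{11} \left(9 + 3\right) \left(1 - \frac{7}{2}\right) = \left(- \frac{10}{11}\right) 12 \left(1 - \frac{7}{2}\right) = \left(- \frac{120}{11}\right) \left(- \frac{5}{2}\right) = \frac{300}{11}$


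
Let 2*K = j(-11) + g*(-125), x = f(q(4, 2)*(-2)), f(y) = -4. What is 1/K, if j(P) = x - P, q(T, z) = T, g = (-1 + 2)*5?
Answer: -1/309 ≈ -0.0032362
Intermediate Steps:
g = 5 (g = 1*5 = 5)
x = -4
j(P) = -4 - P
K = -309 (K = ((-4 - 1*(-11)) + 5*(-125))/2 = ((-4 + 11) - 625)/2 = (7 - 625)/2 = (½)*(-618) = -309)
1/K = 1/(-309) = -1/309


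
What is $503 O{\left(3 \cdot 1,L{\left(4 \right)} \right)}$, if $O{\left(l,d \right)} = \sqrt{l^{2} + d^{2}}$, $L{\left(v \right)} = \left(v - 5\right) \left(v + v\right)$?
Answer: $503 \sqrt{73} \approx 4297.6$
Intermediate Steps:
$L{\left(v \right)} = 2 v \left(-5 + v\right)$ ($L{\left(v \right)} = \left(-5 + v\right) 2 v = 2 v \left(-5 + v\right)$)
$O{\left(l,d \right)} = \sqrt{d^{2} + l^{2}}$
$503 O{\left(3 \cdot 1,L{\left(4 \right)} \right)} = 503 \sqrt{\left(2 \cdot 4 \left(-5 + 4\right)\right)^{2} + \left(3 \cdot 1\right)^{2}} = 503 \sqrt{\left(2 \cdot 4 \left(-1\right)\right)^{2} + 3^{2}} = 503 \sqrt{\left(-8\right)^{2} + 9} = 503 \sqrt{64 + 9} = 503 \sqrt{73}$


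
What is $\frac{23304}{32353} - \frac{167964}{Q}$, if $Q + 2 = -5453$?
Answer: $\frac{5561262612}{176485615} \approx 31.511$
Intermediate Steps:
$Q = -5455$ ($Q = -2 - 5453 = -5455$)
$\frac{23304}{32353} - \frac{167964}{Q} = \frac{23304}{32353} - \frac{167964}{-5455} = 23304 \cdot \frac{1}{32353} - - \frac{167964}{5455} = \frac{23304}{32353} + \frac{167964}{5455} = \frac{5561262612}{176485615}$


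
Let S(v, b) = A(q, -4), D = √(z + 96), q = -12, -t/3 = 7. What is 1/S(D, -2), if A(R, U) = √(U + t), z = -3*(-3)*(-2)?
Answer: -I/5 ≈ -0.2*I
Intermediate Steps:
t = -21 (t = -3*7 = -21)
z = -18 (z = 9*(-2) = -18)
A(R, U) = √(-21 + U) (A(R, U) = √(U - 21) = √(-21 + U))
D = √78 (D = √(-18 + 96) = √78 ≈ 8.8318)
S(v, b) = 5*I (S(v, b) = √(-21 - 4) = √(-25) = 5*I)
1/S(D, -2) = 1/(5*I) = -I/5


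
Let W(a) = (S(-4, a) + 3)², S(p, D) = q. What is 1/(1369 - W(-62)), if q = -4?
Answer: 1/1368 ≈ 0.00073099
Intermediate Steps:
S(p, D) = -4
W(a) = 1 (W(a) = (-4 + 3)² = (-1)² = 1)
1/(1369 - W(-62)) = 1/(1369 - 1*1) = 1/(1369 - 1) = 1/1368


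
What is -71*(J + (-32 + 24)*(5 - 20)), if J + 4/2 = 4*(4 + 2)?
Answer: -10082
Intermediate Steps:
J = 22 (J = -2 + 4*(4 + 2) = -2 + 4*6 = -2 + 24 = 22)
-71*(J + (-32 + 24)*(5 - 20)) = -71*(22 + (-32 + 24)*(5 - 20)) = -71*(22 - 8*(-15)) = -71*(22 + 120) = -71*142 = -10082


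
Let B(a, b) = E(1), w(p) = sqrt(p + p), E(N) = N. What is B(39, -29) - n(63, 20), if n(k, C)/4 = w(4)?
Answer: 1 - 8*sqrt(2) ≈ -10.314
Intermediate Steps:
w(p) = sqrt(2)*sqrt(p) (w(p) = sqrt(2*p) = sqrt(2)*sqrt(p))
B(a, b) = 1
n(k, C) = 8*sqrt(2) (n(k, C) = 4*(sqrt(2)*sqrt(4)) = 4*(sqrt(2)*2) = 4*(2*sqrt(2)) = 8*sqrt(2))
B(39, -29) - n(63, 20) = 1 - 8*sqrt(2)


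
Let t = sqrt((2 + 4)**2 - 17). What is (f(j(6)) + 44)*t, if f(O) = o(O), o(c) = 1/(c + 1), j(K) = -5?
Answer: 175*sqrt(19)/4 ≈ 190.70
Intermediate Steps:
t = sqrt(19) (t = sqrt(6**2 - 17) = sqrt(36 - 17) = sqrt(19) ≈ 4.3589)
o(c) = 1/(1 + c)
f(O) = 1/(1 + O)
(f(j(6)) + 44)*t = (1/(1 - 5) + 44)*sqrt(19) = (1/(-4) + 44)*sqrt(19) = (-1/4 + 44)*sqrt(19) = 175*sqrt(19)/4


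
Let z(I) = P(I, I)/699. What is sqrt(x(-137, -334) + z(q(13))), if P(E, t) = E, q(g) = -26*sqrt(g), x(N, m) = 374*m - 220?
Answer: sqrt(-61141574736 - 18174*sqrt(13))/699 ≈ 353.75*I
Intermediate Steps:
x(N, m) = -220 + 374*m
z(I) = I/699
sqrt(x(-137, -334) + z(q(13))) = sqrt((-220 + 374*(-334)) + (-26*sqrt(13))/699) = sqrt((-220 - 124916) - 26*sqrt(13)/699) = sqrt(-125136 - 26*sqrt(13)/699)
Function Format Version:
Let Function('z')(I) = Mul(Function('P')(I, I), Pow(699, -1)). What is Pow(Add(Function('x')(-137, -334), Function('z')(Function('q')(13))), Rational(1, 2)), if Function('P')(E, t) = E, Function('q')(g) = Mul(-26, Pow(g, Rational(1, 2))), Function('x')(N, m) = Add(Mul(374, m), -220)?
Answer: Mul(Rational(1, 699), Pow(Add(-61141574736, Mul(-18174, Pow(13, Rational(1, 2)))), Rational(1, 2))) ≈ Mul(353.75, I)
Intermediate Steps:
Function('x')(N, m) = Add(-220, Mul(374, m))
Function('z')(I) = Mul(Rational(1, 699), I) (Function('z')(I) = Mul(I, Pow(699, -1)) = Mul(I, Rational(1, 699)) = Mul(Rational(1, 699), I))
Pow(Add(Function('x')(-137, -334), Function('z')(Function('q')(13))), Rational(1, 2)) = Pow(Add(Add(-220, Mul(374, -334)), Mul(Rational(1, 699), Mul(-26, Pow(13, Rational(1, 2))))), Rational(1, 2)) = Pow(Add(Add(-220, -124916), Mul(Rational(-26, 699), Pow(13, Rational(1, 2)))), Rational(1, 2)) = Pow(Add(-125136, Mul(Rational(-26, 699), Pow(13, Rational(1, 2)))), Rational(1, 2))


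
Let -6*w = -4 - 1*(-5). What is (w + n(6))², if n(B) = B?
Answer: 1225/36 ≈ 34.028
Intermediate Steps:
w = -⅙ (w = -(-4 - 1*(-5))/6 = -(-4 + 5)/6 = -⅙*1 = -⅙ ≈ -0.16667)
(w + n(6))² = (-⅙ + 6)² = (35/6)² = 1225/36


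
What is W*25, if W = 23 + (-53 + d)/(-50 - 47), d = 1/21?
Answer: 1199075/2037 ≈ 588.65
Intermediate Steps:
d = 1/21 ≈ 0.047619
W = 47963/2037 (W = 23 + (-53 + 1/21)/(-50 - 47) = 23 - 1112/21/(-97) = 23 - 1112/21*(-1/97) = 23 + 1112/2037 = 47963/2037 ≈ 23.546)
W*25 = (47963/2037)*25 = 1199075/2037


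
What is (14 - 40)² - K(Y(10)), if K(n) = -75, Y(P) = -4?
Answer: 751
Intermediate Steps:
(14 - 40)² - K(Y(10)) = (14 - 40)² - 1*(-75) = (-26)² + 75 = 676 + 75 = 751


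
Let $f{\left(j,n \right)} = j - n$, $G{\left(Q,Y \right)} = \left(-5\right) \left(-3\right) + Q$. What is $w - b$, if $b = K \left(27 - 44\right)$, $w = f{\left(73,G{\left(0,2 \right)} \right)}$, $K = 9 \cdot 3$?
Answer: $517$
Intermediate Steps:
$G{\left(Q,Y \right)} = 15 + Q$
$K = 27$
$w = 58$ ($w = 73 - \left(15 + 0\right) = 73 - 15 = 58$)
$b = -459$ ($b = 27 \left(27 - 44\right) = 27 \left(-17\right) = -459$)
$w - b = 58 - -459 = 58 + 459 = 517$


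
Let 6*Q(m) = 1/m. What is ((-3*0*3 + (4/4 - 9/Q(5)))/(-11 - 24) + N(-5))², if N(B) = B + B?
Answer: 6561/1225 ≈ 5.3559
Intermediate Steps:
Q(m) = 1/(6*m) (Q(m) = (1/m)/6 = 1/(6*m))
N(B) = 2*B
((-3*0*3 + (4/4 - 9/Q(5)))/(-11 - 24) + N(-5))² = ((-3*0*3 + (4/4 - 9/((⅙)/5)))/(-11 - 24) + 2*(-5))² = ((0*3 + (4*(¼) - 9/((⅙)*(⅕))))/(-35) - 10)² = ((0 + (1 - 9/1/30))*(-1/35) - 10)² = ((0 + (1 - 9*30))*(-1/35) - 10)² = ((0 + (1 - 270))*(-1/35) - 10)² = ((0 - 269)*(-1/35) - 10)² = (-269*(-1/35) - 10)² = (269/35 - 10)² = (-81/35)² = 6561/1225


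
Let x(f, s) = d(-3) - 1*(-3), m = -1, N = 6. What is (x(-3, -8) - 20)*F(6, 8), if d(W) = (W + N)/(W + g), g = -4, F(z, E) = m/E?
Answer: 61/28 ≈ 2.1786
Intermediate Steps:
F(z, E) = -1/E
d(W) = (6 + W)/(-4 + W) (d(W) = (W + 6)/(W - 4) = (6 + W)/(-4 + W))
x(f, s) = 18/7 (x(f, s) = (6 - 3)/(-4 - 3) - 1*(-3) = 3/(-7) + 3 = -1/7*3 + 3 = -3/7 + 3 = 18/7)
(x(-3, -8) - 20)*F(6, 8) = (18/7 - 20)*(-1/8) = -(-122)/(7*8) = -122/7*(-1/8) = 61/28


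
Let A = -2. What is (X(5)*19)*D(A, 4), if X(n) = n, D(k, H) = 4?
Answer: 380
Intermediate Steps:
(X(5)*19)*D(A, 4) = (5*19)*4 = 95*4 = 380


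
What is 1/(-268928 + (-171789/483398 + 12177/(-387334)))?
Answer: -2463637907/662542168028143 ≈ -3.7185e-6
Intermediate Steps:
1/(-268928 + (-171789/483398 + 12177/(-387334))) = 1/(-268928 + (-171789*1/483398 + 12177*(-1/387334))) = 1/(-268928 + (-171789/483398 - 12177/387334)) = 1/(-268928 - 952974447/2463637907) = 1/(-662542168028143/2463637907) = -2463637907/662542168028143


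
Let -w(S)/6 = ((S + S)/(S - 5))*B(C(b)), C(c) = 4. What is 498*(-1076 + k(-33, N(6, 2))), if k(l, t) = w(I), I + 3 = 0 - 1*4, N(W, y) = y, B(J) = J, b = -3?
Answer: -549792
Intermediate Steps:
I = -7 (I = -3 + (0 - 1*4) = -3 + (0 - 4) = -3 - 4 = -7)
w(S) = -48*S/(-5 + S) (w(S) = -6*(S + S)/(S - 5)*4 = -6*(2*S)/(-5 + S)*4 = -6*2*S/(-5 + S)*4 = -48*S/(-5 + S))
k(l, t) = -28 (k(l, t) = -48*(-7)/(-5 - 7) = -48*(-7)/(-12) = -48*(-7)*(-1/12) = -28)
498*(-1076 + k(-33, N(6, 2))) = 498*(-1076 - 28) = 498*(-1104) = -549792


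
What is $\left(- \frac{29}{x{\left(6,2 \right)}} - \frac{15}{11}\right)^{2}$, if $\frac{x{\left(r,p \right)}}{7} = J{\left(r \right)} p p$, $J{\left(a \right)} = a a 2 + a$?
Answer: $\frac{1094220241}{577152576} \approx 1.8959$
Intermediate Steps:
$J{\left(a \right)} = a + 2 a^{2}$ ($J{\left(a \right)} = a 2 a + a = 2 a^{2} + a = a + 2 a^{2}$)
$x{\left(r,p \right)} = 7 r p^{2} \left(1 + 2 r\right)$ ($x{\left(r,p \right)} = 7 r \left(1 + 2 r\right) p p = 7 p r \left(1 + 2 r\right) p = 7 r p^{2} \left(1 + 2 r\right)$)
$\left(- \frac{29}{x{\left(6,2 \right)}} - \frac{15}{11}\right)^{2} = \left(- \frac{29}{7 \cdot 6 \cdot 2^{2} \left(1 + 2 \cdot 6\right)} - \frac{15}{11}\right)^{2} = \left(- \frac{29}{7 \cdot 6 \cdot 4 \left(1 + 12\right)} - \frac{15}{11}\right)^{2} = \left(- \frac{29}{7 \cdot 6 \cdot 4 \cdot 13} - \frac{15}{11}\right)^{2} = \left(- \frac{29}{2184} - \frac{15}{11}\right)^{2} = \left(- \frac{33079}{24024}\right)^{2} = \frac{1094220241}{577152576}$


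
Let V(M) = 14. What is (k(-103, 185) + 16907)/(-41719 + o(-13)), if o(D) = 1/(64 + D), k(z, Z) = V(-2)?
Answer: -862971/2127668 ≈ -0.40559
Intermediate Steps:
k(z, Z) = 14
(k(-103, 185) + 16907)/(-41719 + o(-13)) = (14 + 16907)/(-41719 + 1/(64 - 13)) = 16921/(-41719 + 1/51) = 16921/(-2127668/51) = 16921*(-51/2127668) = -862971/2127668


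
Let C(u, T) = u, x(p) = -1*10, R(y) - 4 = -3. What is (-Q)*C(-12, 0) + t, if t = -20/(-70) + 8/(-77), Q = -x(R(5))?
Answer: 1322/11 ≈ 120.18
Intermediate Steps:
R(y) = 1 (R(y) = 4 - 3 = 1)
x(p) = -10
Q = 10 (Q = -1*(-10) = 10)
t = 2/11 (t = -20*(-1/70) + 8*(-1/77) = 2/7 - 8/77 = 2/11 ≈ 0.18182)
(-Q)*C(-12, 0) + t = -1*10*(-12) + 2/11 = -10*(-12) + 2/11 = 120 + 2/11 = 1322/11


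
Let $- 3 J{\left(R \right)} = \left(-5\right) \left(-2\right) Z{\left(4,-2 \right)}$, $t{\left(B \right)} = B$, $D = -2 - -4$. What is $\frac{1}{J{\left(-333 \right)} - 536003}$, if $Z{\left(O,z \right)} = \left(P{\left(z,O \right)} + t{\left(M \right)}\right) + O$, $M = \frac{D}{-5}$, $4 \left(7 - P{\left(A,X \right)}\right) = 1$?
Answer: $- \frac{2}{1072075} \approx -1.8655 \cdot 10^{-6}$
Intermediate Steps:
$D = 2$ ($D = -2 + 4 = 2$)
$P{\left(A,X \right)} = \frac{27}{4}$ ($P{\left(A,X \right)} = 7 - \frac{1}{4} = \frac{27}{4}$)
$M = - \frac{2}{5}$ ($M = \frac{2}{-5} = 2 \left(- \frac{1}{5}\right) = - \frac{2}{5} \approx -0.4$)
$Z{\left(O,z \right)} = \frac{127}{20} + O$ ($Z{\left(O,z \right)} = \left(\frac{27}{4} - \frac{2}{5}\right) + O = \frac{127}{20} + O$)
$J{\left(R \right)} = - \frac{69}{2}$ ($J{\left(R \right)} = - \frac{\left(-5\right) \left(-2\right) \left(\frac{127}{20} + 4\right)}{3} = - \frac{10 \cdot \frac{207}{20}}{3} = \left(- \frac{1}{3}\right) \frac{207}{2} = - \frac{69}{2}$)
$\frac{1}{J{\left(-333 \right)} - 536003} = \frac{1}{- \frac{69}{2} - 536003} = \frac{1}{- \frac{1072075}{2}} = - \frac{2}{1072075}$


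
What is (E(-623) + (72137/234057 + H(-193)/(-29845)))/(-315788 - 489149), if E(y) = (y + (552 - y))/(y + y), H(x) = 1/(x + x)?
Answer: 226467745227259/1352167395057491447190 ≈ 1.6749e-7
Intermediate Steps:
H(x) = 1/(2*x)
E(y) = 276/y (E(y) = 552/((2*y)) = 552*(1/(2*y)) = 276/y)
(E(-623) + (72137/234057 + H(-193)/(-29845)))/(-315788 - 489149) = (276/(-623) + (72137/234057 + ((½)/(-193))/(-29845)))/(-315788 - 489149) = (276*(-1/623) + (72137*(1/234057) + ((½)*(-1/193))*(-1/29845)))/(-804937) = (-276/623 + (72137/234057 - 1/386*(-1/29845)))*(-1/804937) = (-276/623 + (72137/234057 + 1/11520170))*(-1/804937) = (-276/623 + 831030737347/2696376429690)*(-1/804937) = -226467745227259/1679842515696870*(-1/804937) = 226467745227259/1352167395057491447190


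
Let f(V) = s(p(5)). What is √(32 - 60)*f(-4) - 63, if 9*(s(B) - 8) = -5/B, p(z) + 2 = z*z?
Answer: -63 + 3302*I*√7/207 ≈ -63.0 + 42.204*I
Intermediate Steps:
p(z) = -2 + z² (p(z) = -2 + z*z = -2 + z²)
s(B) = 8 - 5/(9*B) (s(B) = 8 + (-5/B)/9 = 8 - 5/(9*B))
f(V) = 1651/207 (f(V) = 8 - 5/(9*(-2 + 5²)) = 8 - 5/(9*(-2 + 25)) = 8 - 5/9/23 = 8 - 5/9*1/23 = 8 - 5/207 = 1651/207)
√(32 - 60)*f(-4) - 63 = √(32 - 60)*(1651/207) - 63 = √(-28)*(1651/207) - 63 = (2*I*√7)*(1651/207) - 63 = 3302*I*√7/207 - 63 = -63 + 3302*I*√7/207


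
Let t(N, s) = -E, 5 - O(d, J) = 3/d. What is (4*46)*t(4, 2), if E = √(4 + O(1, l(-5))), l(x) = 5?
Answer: -184*√6 ≈ -450.71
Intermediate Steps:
O(d, J) = 5 - 3/d
E = √6 (E = √(4 + (5 - 3/1)) = √(4 + (5 - 3*1)) = √(4 + (5 - 3)) = √(4 + 2) = √6 ≈ 2.4495)
t(N, s) = -√6
(4*46)*t(4, 2) = (4*46)*(-√6) = 184*(-√6) = -184*√6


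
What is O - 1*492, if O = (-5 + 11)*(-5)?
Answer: -522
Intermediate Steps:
O = -30 (O = 6*(-5) = -30)
O - 1*492 = -30 - 1*492 = -30 - 492 = -522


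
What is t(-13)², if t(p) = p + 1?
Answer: 144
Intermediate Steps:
t(p) = 1 + p
t(-13)² = (1 - 13)² = (-12)² = 144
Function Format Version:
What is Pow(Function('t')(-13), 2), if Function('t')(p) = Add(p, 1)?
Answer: 144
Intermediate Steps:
Function('t')(p) = Add(1, p)
Pow(Function('t')(-13), 2) = Pow(Add(1, -13), 2) = Pow(-12, 2) = 144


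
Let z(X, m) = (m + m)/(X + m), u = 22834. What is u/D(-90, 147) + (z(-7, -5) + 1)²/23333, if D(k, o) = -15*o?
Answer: -14497369/1399980 ≈ -10.355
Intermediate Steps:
z(X, m) = 2*m/(X + m) (z(X, m) = (2*m)/(X + m) = 2*m/(X + m))
u/D(-90, 147) + (z(-7, -5) + 1)²/23333 = 22834/((-15*147)) + (2*(-5)/(-7 - 5) + 1)²/23333 = 22834/(-2205) + (2*(-5)/(-12) + 1)²*(1/23333) = 22834*(-1/2205) + (2*(-5)*(-1/12) + 1)²*(1/23333) = -466/45 + (⅚ + 1)²*(1/23333) = -466/45 + (11/6)²*(1/23333) = -466/45 + (121/36)*(1/23333) = -466/45 + 121/839988 = -14497369/1399980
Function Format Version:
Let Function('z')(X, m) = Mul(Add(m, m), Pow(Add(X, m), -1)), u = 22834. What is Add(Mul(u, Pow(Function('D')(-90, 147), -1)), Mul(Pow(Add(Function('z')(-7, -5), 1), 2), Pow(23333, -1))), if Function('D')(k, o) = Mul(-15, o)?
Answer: Rational(-14497369, 1399980) ≈ -10.355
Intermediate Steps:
Function('z')(X, m) = Mul(2, m, Pow(Add(X, m), -1)) (Function('z')(X, m) = Mul(Mul(2, m), Pow(Add(X, m), -1)) = Mul(2, m, Pow(Add(X, m), -1)))
Add(Mul(u, Pow(Function('D')(-90, 147), -1)), Mul(Pow(Add(Function('z')(-7, -5), 1), 2), Pow(23333, -1))) = Add(Mul(22834, Pow(Mul(-15, 147), -1)), Mul(Pow(Add(Mul(2, -5, Pow(Add(-7, -5), -1)), 1), 2), Pow(23333, -1))) = Add(Mul(22834, Pow(-2205, -1)), Mul(Pow(Add(Mul(2, -5, Pow(-12, -1)), 1), 2), Rational(1, 23333))) = Add(Mul(22834, Rational(-1, 2205)), Mul(Pow(Add(Mul(2, -5, Rational(-1, 12)), 1), 2), Rational(1, 23333))) = Add(Rational(-466, 45), Mul(Pow(Add(Rational(5, 6), 1), 2), Rational(1, 23333))) = Add(Rational(-466, 45), Mul(Pow(Rational(11, 6), 2), Rational(1, 23333))) = Add(Rational(-466, 45), Mul(Rational(121, 36), Rational(1, 23333))) = Add(Rational(-466, 45), Rational(121, 839988)) = Rational(-14497369, 1399980)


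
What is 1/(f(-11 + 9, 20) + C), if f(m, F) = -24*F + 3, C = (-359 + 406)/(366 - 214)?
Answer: -152/72457 ≈ -0.0020978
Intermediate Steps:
C = 47/152 ≈ 0.30921
f(m, F) = 3 - 24*F
1/(f(-11 + 9, 20) + C) = 1/((3 - 24*20) + 47/152) = 1/((3 - 480) + 47/152) = 1/(-477 + 47/152) = 1/(-72457/152) = -152/72457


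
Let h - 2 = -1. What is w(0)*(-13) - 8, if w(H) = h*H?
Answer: -8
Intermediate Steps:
h = 1 (h = 2 - 1 = 1)
w(H) = H (w(H) = 1*H = H)
w(0)*(-13) - 8 = 0*(-13) - 8 = 0 - 8 = -8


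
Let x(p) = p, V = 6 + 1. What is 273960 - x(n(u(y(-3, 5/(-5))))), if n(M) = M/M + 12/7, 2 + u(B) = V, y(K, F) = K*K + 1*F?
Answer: 1917701/7 ≈ 2.7396e+5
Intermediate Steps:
V = 7
y(K, F) = F + K**2 (y(K, F) = K**2 + F = F + K**2)
u(B) = 5 (u(B) = -2 + 7 = 5)
n(M) = 19/7 (n(M) = 1 + 12*(1/7) = 1 + 12/7 = 19/7)
273960 - x(n(u(y(-3, 5/(-5))))) = 273960 - 1*19/7 = 273960 - 19/7 = 1917701/7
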